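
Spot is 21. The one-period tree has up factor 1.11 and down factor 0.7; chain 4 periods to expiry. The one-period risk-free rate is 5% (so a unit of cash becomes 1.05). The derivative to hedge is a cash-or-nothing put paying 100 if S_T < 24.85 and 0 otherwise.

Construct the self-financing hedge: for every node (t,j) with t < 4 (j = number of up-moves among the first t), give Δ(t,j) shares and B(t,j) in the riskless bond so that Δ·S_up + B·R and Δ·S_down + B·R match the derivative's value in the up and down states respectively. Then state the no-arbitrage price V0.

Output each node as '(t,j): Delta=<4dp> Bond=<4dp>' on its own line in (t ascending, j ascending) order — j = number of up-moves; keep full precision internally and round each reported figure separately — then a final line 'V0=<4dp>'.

(0,0): Delta=-6.2414 Bond=169.6497
(1,0): Delta=0.0000 Bond=86.3838
(1,1): Delta=-6.9161 Bond=193.8605
(2,0): Delta=0.0000 Bond=90.7029
(2,1): Delta=0.0000 Bond=90.7029
(2,2): Delta=-7.6638 Bond=222.8994
(3,0): Delta=0.0000 Bond=95.2381
(3,1): Delta=0.0000 Bond=95.2381
(3,2): Delta=0.0000 Bond=95.2381
(3,3): Delta=-8.4924 Bond=257.8397
V0=38.5805

Under the risk-neutral measure, an up-move has probability p* = (R−d)/(u−d) = 0.8537 and values discount at R = 1.05.
Terminal payoffs: V(4,0)=100.0000, V(4,1)=100.0000, V(4,2)=100.0000, V(4,3)=100.0000, V(4,4)=0.0000
  t=3,j=0: stock 7.2030 → up 7.9953 (V=100.0000), down 5.0421 (V=100.0000). Price 95.2381; hedge Δ=0.0000, bond B=95.2381.
  t=3,j=1: stock 11.4219 → up 12.6783 (V=100.0000), down 7.9953 (V=100.0000). Price 95.2381; hedge Δ=0.0000, bond B=95.2381.
  t=3,j=2: stock 18.1119 → up 20.1042 (V=100.0000), down 12.6783 (V=100.0000). Price 95.2381; hedge Δ=0.0000, bond B=95.2381.
  t=3,j=3: stock 28.7203 → up 31.8795 (V=0.0000), down 20.1042 (V=100.0000). Price 13.9373; hedge Δ=-8.4924, bond B=257.8397.
  t=2,j=0: stock 10.2900 → up 11.4219 (V=95.2381), down 7.2030 (V=95.2381). Price 90.7029; hedge Δ=0.0000, bond B=90.7029.
  t=2,j=1: stock 16.3170 → up 18.1119 (V=95.2381), down 11.4219 (V=95.2381). Price 90.7029; hedge Δ=0.0000, bond B=90.7029.
  t=2,j=2: stock 25.8741 → up 28.7203 (V=13.9373), down 18.1119 (V=95.2381). Price 24.6047; hedge Δ=-7.6638, bond B=222.8994.
  t=1,j=0: stock 14.7000 → up 16.3170 (V=90.7029), down 10.2900 (V=90.7029). Price 86.3838; hedge Δ=0.0000, bond B=86.3838.
  t=1,j=1: stock 23.3100 → up 25.8741 (V=24.6047), down 16.3170 (V=90.7029). Price 32.6454; hedge Δ=-6.9161, bond B=193.8605.
  t=0,j=0: stock 21.0000 → up 23.3100 (V=32.6454), down 14.7000 (V=86.3838). Price 38.5805; hedge Δ=-6.2414, bond B=169.6497.
Self-financing check: at every node Δ·S+B equals the discounted successor values.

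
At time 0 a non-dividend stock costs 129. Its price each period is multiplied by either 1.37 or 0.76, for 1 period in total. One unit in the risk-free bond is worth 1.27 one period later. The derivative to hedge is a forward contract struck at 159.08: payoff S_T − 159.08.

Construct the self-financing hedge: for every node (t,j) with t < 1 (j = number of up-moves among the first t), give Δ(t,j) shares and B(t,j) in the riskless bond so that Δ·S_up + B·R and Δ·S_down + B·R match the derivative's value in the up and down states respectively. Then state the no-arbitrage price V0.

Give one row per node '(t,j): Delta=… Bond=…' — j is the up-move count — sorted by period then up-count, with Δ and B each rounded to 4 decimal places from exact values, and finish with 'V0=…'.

Risk-neutral probability p* = (R−d)/(u−d) = (1.27−0.76)/(1.37−0.76) = 0.8361.
Payoff layer (t=1): V(1,0)=-61.0400, V(1,1)=17.6500
Node (0,0) S=129.0000: V=(p*·17.6500+(1−p*)·-61.0400)/1.27=3.7402; Δ=(17.6500−-61.0400)/(176.7300−98.0400)=1.0000; B=V−Δ·S=-125.2598
Self-financing check: at every node Δ·S+B equals the discounted successor values.

(0,0): Delta=1.0000 Bond=-125.2598
V0=3.7402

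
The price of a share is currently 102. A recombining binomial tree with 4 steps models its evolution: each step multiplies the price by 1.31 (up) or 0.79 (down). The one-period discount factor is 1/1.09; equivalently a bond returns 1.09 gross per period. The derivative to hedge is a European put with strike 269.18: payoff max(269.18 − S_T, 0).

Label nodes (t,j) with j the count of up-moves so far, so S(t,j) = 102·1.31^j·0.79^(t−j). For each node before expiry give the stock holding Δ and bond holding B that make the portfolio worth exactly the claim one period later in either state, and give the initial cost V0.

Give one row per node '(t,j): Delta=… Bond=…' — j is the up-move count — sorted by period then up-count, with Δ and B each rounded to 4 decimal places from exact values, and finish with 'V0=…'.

(0,0): Delta=-0.9128 Bond=184.2438
(1,0): Delta=-1.0000 Bond=207.8563
(1,1): Delta=-0.8742 Bond=195.6700
(2,0): Delta=-1.0000 Bond=226.5634
(2,1): Delta=-1.0000 Bond=226.5634
(2,2): Delta=-0.8185 Bond=203.5394
(3,0): Delta=-1.0000 Bond=246.9541
(3,1): Delta=-1.0000 Bond=246.9541
(3,2): Delta=-1.0000 Bond=246.9541
(3,3): Delta=-0.7383 Bond=203.4541
V0=91.1433

Since d<R<u, set p* = (R−d)/(u−d) = 0.5769; price each node as the discounted p*-expectation of its children.
At expiry t=4: V(4,0)=229.4509, V(4,1)=203.3001, V(4,2)=159.9362, V(4,3)=88.0288, V(4,4)=0.0000
  t=3,j=0: stock 50.2900 → up 65.8799 (V=203.3001), down 39.7291 (V=229.4509). Price 196.6642; hedge Δ=-1.0000, bond B=246.9541.
  t=3,j=1: stock 83.3922 → up 109.2438 (V=159.9362), down 65.8799 (V=203.3001). Price 163.5619; hedge Δ=-1.0000, bond B=246.9541.
  t=3,j=2: stock 138.2833 → up 181.1512 (V=88.0288), down 109.2438 (V=159.9362). Price 108.6708; hedge Δ=-1.0000, bond B=246.9541.
  t=3,j=3: stock 229.3053 → up 300.3899 (V=0.0000), down 181.1512 (V=88.0288). Price 34.1679; hedge Δ=-0.7383, bond B=203.4541.
  t=2,j=0: stock 63.6582 → up 83.3922 (V=163.5619), down 50.2900 (V=196.6642). Price 162.9052; hedge Δ=-1.0000, bond B=226.5634.
  t=2,j=1: stock 105.5598 → up 138.2833 (V=108.6708), down 83.3922 (V=163.5619). Price 121.0036; hedge Δ=-1.0000, bond B=226.5634.
  t=2,j=2: stock 175.0422 → up 229.3053 (V=34.1679), down 138.2833 (V=108.6708). Price 60.2645; hedge Δ=-0.8185, bond B=203.5394.
  t=1,j=0: stock 80.5800 → up 105.5598 (V=121.0036), down 63.6582 (V=162.9052). Price 127.2763; hedge Δ=-1.0000, bond B=207.8563.
  t=1,j=1: stock 133.6200 → up 175.0422 (V=60.2645), down 105.5598 (V=121.0036). Price 78.8641; hedge Δ=-0.8742, bond B=195.6700.
  t=0,j=0: stock 102.0000 → up 133.6200 (V=78.8641), down 80.5800 (V=127.2763). Price 91.1433; hedge Δ=-0.9128, bond B=184.2438.
Each (Δ,B) replicates both successor values, so the strategy is self-financing and V0 is arbitrage-free.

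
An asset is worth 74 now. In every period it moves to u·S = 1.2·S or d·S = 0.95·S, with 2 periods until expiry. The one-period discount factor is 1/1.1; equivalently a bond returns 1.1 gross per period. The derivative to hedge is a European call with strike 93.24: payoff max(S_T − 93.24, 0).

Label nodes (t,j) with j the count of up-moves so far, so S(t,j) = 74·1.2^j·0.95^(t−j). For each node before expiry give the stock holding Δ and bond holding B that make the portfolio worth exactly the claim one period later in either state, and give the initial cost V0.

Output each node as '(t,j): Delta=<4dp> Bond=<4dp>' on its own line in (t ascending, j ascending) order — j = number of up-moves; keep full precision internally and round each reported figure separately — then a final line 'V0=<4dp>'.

(0,0): Delta=0.3927 Bond=-25.0988
(1,0): Delta=0.0000 Bond=0.0000
(1,1): Delta=0.6000 Bond=-46.0145
V0=3.9630

Since d<R<u, set p* = (R−d)/(u−d) = 0.6000; price each node as the discounted p*-expectation of its children.
Terminal values V(2,·): V(2,0)=0.0000, V(2,1)=0.0000, V(2,2)=13.3200
(1,0): S=70.3000. Δ = (V_up−V_dn)/(S_up−S_dn) = (0.0000−0.0000)/(84.3600−66.7850) = 0.0000. V = [p*·0.0000 + (1−p*)·0.0000]/1.1 = 0.0000. B = V − Δ·S = 0.0000.
(1,1): S=88.8000. Δ = (V_up−V_dn)/(S_up−S_dn) = (13.3200−0.0000)/(106.5600−84.3600) = 0.6000. V = [p*·13.3200 + (1−p*)·0.0000]/1.1 = 7.2655. B = V − Δ·S = -46.0145.
(0,0): S=74.0000. Δ = (V_up−V_dn)/(S_up−S_dn) = (7.2655−0.0000)/(88.8000−70.3000) = 0.3927. V = [p*·7.2655 + (1−p*)·0.0000]/1.1 = 3.9630. B = V − Δ·S = -25.0988.
Root portfolio cost Δ·74+B reproduces V0=3.9630.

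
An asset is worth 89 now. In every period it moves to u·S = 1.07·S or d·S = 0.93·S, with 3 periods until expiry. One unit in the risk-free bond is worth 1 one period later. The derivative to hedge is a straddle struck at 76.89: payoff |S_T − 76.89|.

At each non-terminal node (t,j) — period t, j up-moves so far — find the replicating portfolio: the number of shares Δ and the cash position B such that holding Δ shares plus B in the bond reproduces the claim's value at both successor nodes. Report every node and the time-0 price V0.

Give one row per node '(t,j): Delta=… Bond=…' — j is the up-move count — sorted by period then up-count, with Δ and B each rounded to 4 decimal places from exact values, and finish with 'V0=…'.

(0,0): Delta=0.7872 Bond=-56.6279
(1,0): Delta=0.5424 Bond=-36.3658
(1,1): Delta=1.0000 Bond=-76.8900
(2,0): Delta=0.0160 Bond=4.1583
(2,1): Delta=1.0000 Bond=-76.8900
(2,2): Delta=1.0000 Bond=-76.8900
V0=13.4356

No-arbitrage ⇒ martingale measure with p* = (R−d)/(u−d) = 0.5000.
At expiry t=3: V(3,0)=5.3022, V(3,1)=5.4744, V(3,2)=17.8734, V(3,3)=32.1388
Node (2,0) S=76.9761: V=(p*·5.4744+(1−p*)·5.3022)/1=5.3883; Δ=(5.4744−5.3022)/(82.3644−71.5878)=0.0160; B=V−Δ·S=4.1583
Node (2,1) S=88.5639: V=(p*·17.8734+(1−p*)·5.4744)/1=11.6739; Δ=(17.8734−5.4744)/(94.7634−82.3644)=1.0000; B=V−Δ·S=-76.8900
Node (2,2) S=101.8961: V=(p*·32.1388+(1−p*)·17.8734)/1=25.0061; Δ=(32.1388−17.8734)/(109.0288−94.7634)=1.0000; B=V−Δ·S=-76.8900
Node (1,0) S=82.7700: V=(p*·11.6739+(1−p*)·5.3883)/1=8.5311; Δ=(11.6739−5.3883)/(88.5639−76.9761)=0.5424; B=V−Δ·S=-36.3658
Node (1,1) S=95.2300: V=(p*·25.0061+(1−p*)·11.6739)/1=18.3400; Δ=(25.0061−11.6739)/(101.8961−88.5639)=1.0000; B=V−Δ·S=-76.8900
Node (0,0) S=89.0000: V=(p*·18.3400+(1−p*)·8.5311)/1=13.4356; Δ=(18.3400−8.5311)/(95.2300−82.7700)=0.7872; B=V−Δ·S=-56.6279
Root portfolio cost Δ·89+B reproduces V0=13.4356.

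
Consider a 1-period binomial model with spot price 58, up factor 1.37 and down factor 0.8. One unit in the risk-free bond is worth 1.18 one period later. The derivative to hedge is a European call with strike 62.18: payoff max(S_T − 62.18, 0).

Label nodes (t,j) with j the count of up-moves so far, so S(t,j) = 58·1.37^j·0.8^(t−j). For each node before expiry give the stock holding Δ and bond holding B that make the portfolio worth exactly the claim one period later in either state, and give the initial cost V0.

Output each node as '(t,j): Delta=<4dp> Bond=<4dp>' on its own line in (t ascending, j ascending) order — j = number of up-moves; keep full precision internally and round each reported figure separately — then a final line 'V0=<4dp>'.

(0,0): Delta=0.5227 Bond=-20.5531
V0=9.7627

Since d<R<u, set p* = (R−d)/(u−d) = 0.6667; price each node as the discounted p*-expectation of its children.
Terminal values V(1,·): V(1,0)=0.0000, V(1,1)=17.2800
(0,0): S=58.0000. Δ = (V_up−V_dn)/(S_up−S_dn) = (17.2800−0.0000)/(79.4600−46.4000) = 0.5227. V = [p*·17.2800 + (1−p*)·0.0000]/1.18 = 9.7627. B = V − Δ·S = -20.5531.
The time-0 hedge costs 9.7627, which is the no-arbitrage price.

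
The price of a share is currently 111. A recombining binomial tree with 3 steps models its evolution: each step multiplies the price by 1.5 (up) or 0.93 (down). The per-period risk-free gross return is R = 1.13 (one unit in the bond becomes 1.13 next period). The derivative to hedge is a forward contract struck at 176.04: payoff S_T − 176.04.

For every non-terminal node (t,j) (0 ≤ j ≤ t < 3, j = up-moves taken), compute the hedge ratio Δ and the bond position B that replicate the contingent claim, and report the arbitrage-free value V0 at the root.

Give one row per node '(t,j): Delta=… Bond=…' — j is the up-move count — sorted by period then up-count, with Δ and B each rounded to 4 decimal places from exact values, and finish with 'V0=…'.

Under the risk-neutral measure, an up-move has probability p* = (R−d)/(u−d) = 0.3509 and values discount at R = 1.13.
Payoff layer (t=3): V(3,0)=-86.7564, V(3,1)=-32.0341, V(3,2)=56.2275, V(3,3)=198.5850
(2,0): S=96.0039. Δ = (V_up−V_dn)/(S_up−S_dn) = (-32.0341−-86.7564)/(144.0059−89.2836) = 1.0000. V = [p*·-32.0341 + (1−p*)·-86.7564]/1.13 = -59.7837. B = V − Δ·S = -155.7876.
(2,1): S=154.8450. Δ = (V_up−V_dn)/(S_up−S_dn) = (56.2275−-32.0341)/(232.2675−144.0059) = 1.0000. V = [p*·56.2275 + (1−p*)·-32.0341]/1.13 = -0.9426. B = V − Δ·S = -155.7876.
(2,2): S=249.7500. Δ = (V_up−V_dn)/(S_up−S_dn) = (198.5850−56.2275)/(374.6250−232.2675) = 1.0000. V = [p*·198.5850 + (1−p*)·56.2275]/1.13 = 93.9624. B = V − Δ·S = -155.7876.
(1,0): S=103.2300. Δ = (V_up−V_dn)/(S_up−S_dn) = (-0.9426−-59.7837)/(154.8450−96.0039) = 1.0000. V = [p*·-0.9426 + (1−p*)·-59.7837]/1.13 = -34.6351. B = V − Δ·S = -137.8651.
(1,1): S=166.5000. Δ = (V_up−V_dn)/(S_up−S_dn) = (93.9624−-0.9426)/(249.7500−154.8450) = 1.0000. V = [p*·93.9624 + (1−p*)·-0.9426]/1.13 = 28.6349. B = V − Δ·S = -137.8651.
(0,0): S=111.0000. Δ = (V_up−V_dn)/(S_up−S_dn) = (28.6349−-34.6351)/(166.5000−103.2300) = 1.0000. V = [p*·28.6349 + (1−p*)·-34.6351]/1.13 = -11.0046. B = V − Δ·S = -122.0046.
Check: Δ(0,0)·S0 + B(0,0) = -11.0046 = V0.

(0,0): Delta=1.0000 Bond=-122.0046
(1,0): Delta=1.0000 Bond=-137.8651
(1,1): Delta=1.0000 Bond=-137.8651
(2,0): Delta=1.0000 Bond=-155.7876
(2,1): Delta=1.0000 Bond=-155.7876
(2,2): Delta=1.0000 Bond=-155.7876
V0=-11.0046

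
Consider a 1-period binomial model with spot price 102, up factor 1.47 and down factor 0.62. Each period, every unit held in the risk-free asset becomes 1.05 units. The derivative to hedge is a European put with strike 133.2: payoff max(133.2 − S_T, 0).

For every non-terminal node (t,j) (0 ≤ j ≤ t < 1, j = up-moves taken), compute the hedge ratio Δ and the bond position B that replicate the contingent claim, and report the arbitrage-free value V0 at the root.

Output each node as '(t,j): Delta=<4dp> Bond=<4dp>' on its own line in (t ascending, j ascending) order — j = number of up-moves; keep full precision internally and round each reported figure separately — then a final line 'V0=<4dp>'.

Under the risk-neutral measure, an up-move has probability p* = (R−d)/(u−d) = 0.5059 and values discount at R = 1.05.
Terminal values V(1,·): V(1,0)=69.9600, V(1,1)=0.0000
(0,0): S=102.0000. Δ = (V_up−V_dn)/(S_up−S_dn) = (0.0000−69.9600)/(149.9400−63.2400) = -0.8069. V = [p*·0.0000 + (1−p*)·69.9600]/1.05 = 32.9224. B = V − Δ·S = 115.2282.
Each (Δ,B) replicates both successor values, so the strategy is self-financing and V0 is arbitrage-free.

(0,0): Delta=-0.8069 Bond=115.2282
V0=32.9224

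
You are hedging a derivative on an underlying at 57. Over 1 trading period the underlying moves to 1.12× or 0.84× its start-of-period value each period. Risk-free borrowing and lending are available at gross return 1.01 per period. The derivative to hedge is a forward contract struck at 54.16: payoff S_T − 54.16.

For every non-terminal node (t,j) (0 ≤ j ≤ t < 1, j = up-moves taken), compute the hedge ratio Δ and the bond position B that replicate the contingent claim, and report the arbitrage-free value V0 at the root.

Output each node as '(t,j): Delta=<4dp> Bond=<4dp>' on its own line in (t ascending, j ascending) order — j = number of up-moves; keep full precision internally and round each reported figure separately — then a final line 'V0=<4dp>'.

(0,0): Delta=1.0000 Bond=-53.6238
V0=3.3762

No-arbitrage ⇒ martingale measure with p* = (R−d)/(u−d) = 0.6071.
Terminal values V(1,·): V(1,0)=-6.2800, V(1,1)=9.6800
(0,0): S=57.0000. Δ = (V_up−V_dn)/(S_up−S_dn) = (9.6800−-6.2800)/(63.8400−47.8800) = 1.0000. V = [p*·9.6800 + (1−p*)·-6.2800]/1.01 = 3.3762. B = V − Δ·S = -53.6238.
Check: Δ(0,0)·S0 + B(0,0) = 3.3762 = V0.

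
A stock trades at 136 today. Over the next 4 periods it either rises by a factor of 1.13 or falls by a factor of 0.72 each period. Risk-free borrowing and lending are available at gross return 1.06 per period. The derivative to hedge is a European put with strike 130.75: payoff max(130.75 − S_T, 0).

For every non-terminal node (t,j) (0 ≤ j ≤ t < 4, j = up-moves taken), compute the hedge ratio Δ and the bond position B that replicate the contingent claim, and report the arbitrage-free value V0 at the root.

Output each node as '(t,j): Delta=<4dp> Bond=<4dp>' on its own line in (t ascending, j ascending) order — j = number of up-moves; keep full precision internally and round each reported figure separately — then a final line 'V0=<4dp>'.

Under the risk-neutral measure, an up-move has probability p* = (R−d)/(u−d) = 0.8293 and values discount at R = 1.06.
Terminal values V(4,·): V(4,0)=94.2016, V(4,1)=73.3892, V(4,2)=40.7255, V(4,3)=0.0000, V(4,4)=0.0000
Node (3,0) S=50.7617: V=(p*·73.3892+(1−p*)·94.2016)/1.06=72.5873; Δ=(73.3892−94.2016)/(57.3608−36.5484)=-1.0000; B=V−Δ·S=123.3491
Node (3,1) S=79.6677: V=(p*·40.7255+(1−p*)·73.3892)/1.06=43.6813; Δ=(40.7255−73.3892)/(90.0245−57.3608)=-1.0000; B=V−Δ·S=123.3491
Node (3,2) S=125.0340: V=(p*·0.0000+(1−p*)·40.7255)/1.06=6.5596; Δ=(0.0000−40.7255)/(141.2885−90.0245)=-0.7944; B=V−Δ·S=105.8900
Node (3,3) S=196.2340: V=(p*·0.0000+(1−p*)·0.0000)/1.06=0.0000; Δ=(0.0000−0.0000)/(221.7444−141.2885)=0.0000; B=V−Δ·S=0.0000
Node (2,0) S=70.5024: V=(p*·43.6813+(1−p*)·72.5873)/1.06=45.8646; Δ=(43.6813−72.5873)/(79.6677−50.7617)=-1.0000; B=V−Δ·S=116.3670
Node (2,1) S=110.6496: V=(p*·6.5596+(1−p*)·43.6813)/1.06=12.1674; Δ=(6.5596−43.6813)/(125.0340−79.6677)=-0.8183; B=V−Δ·S=102.7083
Node (2,2) S=173.6584: V=(p*·0.0000+(1−p*)·6.5596)/1.06=1.0565; Δ=(0.0000−6.5596)/(196.2340−125.0340)=-0.0921; B=V−Δ·S=17.0555
Node (1,0) S=97.9200: V=(p*·12.1674+(1−p*)·45.8646)/1.06=16.9062; Δ=(12.1674−45.8646)/(110.6496−70.5024)=-0.8393; B=V−Δ·S=99.0946
Node (1,1) S=153.6800: V=(p*·1.0565+(1−p*)·12.1674)/1.06=2.7863; Δ=(1.0565−12.1674)/(173.6584−110.6496)=-0.1763; B=V−Δ·S=29.8860
Node (0,0) S=136.0000: V=(p*·2.7863+(1−p*)·16.9062)/1.06=4.9029; Δ=(2.7863−16.9062)/(153.6800−97.9200)=-0.2532; B=V−Δ·S=39.3416
Check: Δ(0,0)·S0 + B(0,0) = 4.9029 = V0.

(0,0): Delta=-0.2532 Bond=39.3416
(1,0): Delta=-0.8393 Bond=99.0946
(1,1): Delta=-0.1763 Bond=29.8860
(2,0): Delta=-1.0000 Bond=116.3670
(2,1): Delta=-0.8183 Bond=102.7083
(2,2): Delta=-0.0921 Bond=17.0555
(3,0): Delta=-1.0000 Bond=123.3491
(3,1): Delta=-1.0000 Bond=123.3491
(3,2): Delta=-0.7944 Bond=105.8900
(3,3): Delta=0.0000 Bond=0.0000
V0=4.9029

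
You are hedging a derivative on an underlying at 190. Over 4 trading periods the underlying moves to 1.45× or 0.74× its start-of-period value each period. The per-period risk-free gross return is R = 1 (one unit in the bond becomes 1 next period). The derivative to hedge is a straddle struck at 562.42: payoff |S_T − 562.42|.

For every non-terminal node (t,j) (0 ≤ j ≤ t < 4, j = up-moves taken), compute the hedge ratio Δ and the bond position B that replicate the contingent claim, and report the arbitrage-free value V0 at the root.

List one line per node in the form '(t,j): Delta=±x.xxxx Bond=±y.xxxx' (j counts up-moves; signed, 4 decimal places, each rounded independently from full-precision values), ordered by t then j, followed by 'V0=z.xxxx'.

(0,0): Delta=-0.7980 Bond=534.0164
(1,0): Delta=-1.0000 Bond=562.4200
(1,1): Delta=-0.6195 Bond=484.8562
(2,0): Delta=-1.0000 Bond=562.4200
(2,1): Delta=-1.0000 Bond=562.4200
(2,2): Delta=-0.2835 Bond=350.6112
(3,0): Delta=-1.0000 Bond=562.4200
(3,1): Delta=-1.0000 Bond=562.4200
(3,2): Delta=-1.0000 Bond=562.4200
(3,3): Delta=0.3494 Bond=-15.9811
V0=382.3997

Since d<R<u, set p* = (R−d)/(u−d) = 0.3662; price each node as the discounted p*-expectation of its children.
Terminal payoffs: V(4,0)=505.4455, V(4,1)=450.7808, V(4,2)=343.6675, V(4,3)=133.7833, V(4,4)=277.4762
(3,0): S=76.9926. Δ = (V_up−V_dn)/(S_up−S_dn) = (450.7808−505.4455)/(111.6392−56.9745) = -1.0000. V = [p*·450.7808 + (1−p*)·505.4455]/1 = 485.4274. B = V − Δ·S = 562.4200.
(3,1): S=150.8638. Δ = (V_up−V_dn)/(S_up−S_dn) = (343.6675−450.7808)/(218.7525−111.6392) = -1.0000. V = [p*·343.6675 + (1−p*)·450.7808]/1 = 411.5562. B = V − Δ·S = 562.4200.
(3,2): S=295.6115. Δ = (V_up−V_dn)/(S_up−S_dn) = (133.7833−343.6675)/(428.6367−218.7525) = -1.0000. V = [p*·133.7833 + (1−p*)·343.6675]/1 = 266.8085. B = V − Δ·S = 562.4200.
(3,3): S=579.2387. Δ = (V_up−V_dn)/(S_up−S_dn) = (277.4762−133.7833)/(839.8962−428.6367) = 0.3494. V = [p*·277.4762 + (1−p*)·133.7833]/1 = 186.4032. B = V − Δ·S = -15.9811.
(2,0): S=104.0440. Δ = (V_up−V_dn)/(S_up−S_dn) = (411.5562−485.4274)/(150.8638−76.9926) = -1.0000. V = [p*·411.5562 + (1−p*)·485.4274]/1 = 458.3760. B = V − Δ·S = 562.4200.
(2,1): S=203.8700. Δ = (V_up−V_dn)/(S_up−S_dn) = (266.8085−411.5562)/(295.6115−150.8638) = -1.0000. V = [p*·266.8085 + (1−p*)·411.5562]/1 = 358.5500. B = V − Δ·S = 562.4200.
(2,2): S=399.4750. Δ = (V_up−V_dn)/(S_up−S_dn) = (186.4032−266.8085)/(579.2387−295.6115) = -0.2835. V = [p*·186.4032 + (1−p*)·266.8085]/1 = 237.3643. B = V − Δ·S = 350.6112.
(1,0): S=140.6000. Δ = (V_up−V_dn)/(S_up−S_dn) = (358.5500−458.3760)/(203.8700−104.0440) = -1.0000. V = [p*·358.5500 + (1−p*)·458.3760]/1 = 421.8200. B = V − Δ·S = 562.4200.
(1,1): S=275.5000. Δ = (V_up−V_dn)/(S_up−S_dn) = (237.3643−358.5500)/(399.4750−203.8700) = -0.6195. V = [p*·237.3643 + (1−p*)·358.5500]/1 = 314.1721. B = V − Δ·S = 484.8562.
(0,0): S=190.0000. Δ = (V_up−V_dn)/(S_up−S_dn) = (314.1721−421.8200)/(275.5000−140.6000) = -0.7980. V = [p*·314.1721 + (1−p*)·421.8200]/1 = 382.3997. B = V − Δ·S = 534.0164.
The time-0 hedge costs 382.3997, which is the no-arbitrage price.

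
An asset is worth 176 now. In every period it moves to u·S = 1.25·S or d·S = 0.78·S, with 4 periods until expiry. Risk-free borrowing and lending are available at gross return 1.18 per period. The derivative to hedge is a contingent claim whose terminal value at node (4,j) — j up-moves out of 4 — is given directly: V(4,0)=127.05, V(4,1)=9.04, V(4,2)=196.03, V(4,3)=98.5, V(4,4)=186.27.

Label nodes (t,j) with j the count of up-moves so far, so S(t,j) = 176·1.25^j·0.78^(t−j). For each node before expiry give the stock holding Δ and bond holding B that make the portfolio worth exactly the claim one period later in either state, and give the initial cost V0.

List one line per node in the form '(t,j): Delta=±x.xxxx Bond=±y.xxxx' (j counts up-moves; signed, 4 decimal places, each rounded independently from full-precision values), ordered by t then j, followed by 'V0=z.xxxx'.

No-arbitrage ⇒ martingale measure with p* = (R−d)/(u−d) = 0.8511.
Payoff layer (t=4): V(4,0)=127.0500, V(4,1)=9.0400, V(4,2)=196.0300, V(4,3)=98.5000, V(4,4)=186.2700
(3,0): S=83.5212. Δ = (V_up−V_dn)/(S_up−S_dn) = (9.0400−127.0500)/(104.4014−65.1465) = -3.0062. V = [p*·9.0400 + (1−p*)·127.0500]/1.18 = 22.5559. B = V − Δ·S = 273.6410.
(3,1): S=133.8480. Δ = (V_up−V_dn)/(S_up−S_dn) = (196.0300−9.0400)/(167.3100−104.4014) = 2.9724. V = [p*·196.0300 + (1−p*)·9.0400]/1.18 = 142.5258. B = V − Δ·S = -255.3253.
(3,2): S=214.5000. Δ = (V_up−V_dn)/(S_up−S_dn) = (98.5000−196.0300)/(268.1250−167.3100) = -0.9674. V = [p*·98.5000 + (1−p*)·196.0300]/1.18 = 95.7845. B = V − Δ·S = 303.2952.
(3,3): S=343.7500. Δ = (V_up−V_dn)/(S_up−S_dn) = (186.2700−98.5000)/(429.6875−268.1250) = 0.5433. V = [p*·186.2700 + (1−p*)·98.5000]/1.18 = 146.7779. B = V − Δ·S = -39.9668.
(2,0): S=107.0784. Δ = (V_up−V_dn)/(S_up−S_dn) = (142.5258−22.5559)/(133.8480−83.5212) = 2.3838. V = [p*·142.5258 + (1−p*)·22.5559]/1.18 = 105.6423. B = V − Δ·S = -149.6128.
(2,1): S=171.6000. Δ = (V_up−V_dn)/(S_up−S_dn) = (95.7845−142.5258)/(214.5000−133.8480) = -0.5795. V = [p*·95.7845 + (1−p*)·142.5258]/1.18 = 87.0729. B = V − Δ·S = 186.5224.
(2,2): S=275.0000. Δ = (V_up−V_dn)/(S_up−S_dn) = (146.7779−95.7845)/(343.7500−214.5000) = 0.3945. V = [p*·146.7779 + (1−p*)·95.7845]/1.18 = 117.9518. B = V − Δ·S = 9.4553.
(1,0): S=137.2800. Δ = (V_up−V_dn)/(S_up−S_dn) = (87.0729−105.6423)/(171.6000−107.0784) = -0.2878. V = [p*·87.0729 + (1−p*)·105.6423]/1.18 = 76.1344. B = V − Δ·S = 115.6438.
(1,1): S=220.0000. Δ = (V_up−V_dn)/(S_up−S_dn) = (117.9518−87.0729)/(275.0000−171.6000) = 0.2986. V = [p*·117.9518 + (1−p*)·87.0729]/1.18 = 96.0617. B = V − Δ·S = 30.3619.
(0,0): S=176.0000. Δ = (V_up−V_dn)/(S_up−S_dn) = (96.0617−76.1344)/(220.0000−137.2800) = 0.2409. V = [p*·96.0617 + (1−p*)·76.1344]/1.18 = 78.8930. B = V − Δ·S = 36.4944.
Self-financing check: at every node Δ·S+B equals the discounted successor values.

(0,0): Delta=0.2409 Bond=36.4944
(1,0): Delta=-0.2878 Bond=115.6438
(1,1): Delta=0.2986 Bond=30.3619
(2,0): Delta=2.3838 Bond=-149.6128
(2,1): Delta=-0.5795 Bond=186.5224
(2,2): Delta=0.3945 Bond=9.4553
(3,0): Delta=-3.0062 Bond=273.6410
(3,1): Delta=2.9724 Bond=-255.3253
(3,2): Delta=-0.9674 Bond=303.2952
(3,3): Delta=0.5433 Bond=-39.9668
V0=78.8930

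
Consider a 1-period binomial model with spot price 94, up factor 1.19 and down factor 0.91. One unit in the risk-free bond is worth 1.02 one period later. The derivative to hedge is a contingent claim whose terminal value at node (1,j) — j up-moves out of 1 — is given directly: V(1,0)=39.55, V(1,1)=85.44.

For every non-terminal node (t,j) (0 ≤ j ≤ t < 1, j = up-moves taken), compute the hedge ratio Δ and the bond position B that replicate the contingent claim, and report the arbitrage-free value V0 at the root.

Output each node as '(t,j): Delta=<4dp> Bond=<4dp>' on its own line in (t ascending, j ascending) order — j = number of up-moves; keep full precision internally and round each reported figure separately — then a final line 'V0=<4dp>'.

(0,0): Delta=1.7435 Bond=-107.4436
V0=56.4492

Under the risk-neutral measure, an up-move has probability p* = (R−d)/(u−d) = 0.3929 and values discount at R = 1.02.
Terminal values V(1,·): V(1,0)=39.5500, V(1,1)=85.4400
  t=0,j=0: stock 94.0000 → up 111.8600 (V=85.4400), down 85.5400 (V=39.5500). Price 56.4492; hedge Δ=1.7435, bond B=-107.4436.
Root portfolio cost Δ·94+B reproduces V0=56.4492.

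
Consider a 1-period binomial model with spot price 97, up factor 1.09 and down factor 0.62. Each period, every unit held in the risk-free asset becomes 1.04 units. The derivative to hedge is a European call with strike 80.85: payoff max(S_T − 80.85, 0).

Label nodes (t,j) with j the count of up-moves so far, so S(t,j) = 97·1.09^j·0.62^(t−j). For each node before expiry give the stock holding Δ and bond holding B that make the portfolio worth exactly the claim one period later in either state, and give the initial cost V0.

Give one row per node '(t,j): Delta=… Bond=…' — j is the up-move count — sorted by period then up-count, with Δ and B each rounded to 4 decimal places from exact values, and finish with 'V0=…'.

(0,0): Delta=0.5457 Bond=-31.5581
V0=21.3781

No-arbitrage ⇒ martingale measure with p* = (R−d)/(u−d) = 0.8936.
Payoff layer (t=1): V(1,0)=0.0000, V(1,1)=24.8800
(0,0): S=97.0000. Δ = (V_up−V_dn)/(S_up−S_dn) = (24.8800−0.0000)/(105.7300−60.1400) = 0.5457. V = [p*·24.8800 + (1−p*)·0.0000]/1.04 = 21.3781. B = V − Δ·S = -31.5581.
Root portfolio cost Δ·97+B reproduces V0=21.3781.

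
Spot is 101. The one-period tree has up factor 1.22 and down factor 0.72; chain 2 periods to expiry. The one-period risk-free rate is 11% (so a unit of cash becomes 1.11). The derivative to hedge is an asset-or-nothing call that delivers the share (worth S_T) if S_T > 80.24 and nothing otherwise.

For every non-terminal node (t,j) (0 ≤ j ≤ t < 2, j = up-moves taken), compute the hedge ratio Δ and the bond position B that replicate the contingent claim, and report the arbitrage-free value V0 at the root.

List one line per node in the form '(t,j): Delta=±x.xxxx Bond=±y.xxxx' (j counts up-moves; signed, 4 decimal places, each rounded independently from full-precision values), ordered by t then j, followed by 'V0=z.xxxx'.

(0,0): Delta=1.2055 Bond=-22.8115
(1,0): Delta=2.4400 Bond=-115.0941
(1,1): Delta=1.0000 Bond=0.0000
V0=98.9432

Under the risk-neutral measure, an up-move has probability p* = (R−d)/(u−d) = 0.7800 and values discount at R = 1.11.
At expiry t=2: V(2,0)=0.0000, V(2,1)=88.7184, V(2,2)=150.3284
  t=1,j=0: stock 72.7200 → up 88.7184 (V=88.7184), down 52.3584 (V=0.0000). Price 62.3427; hedge Δ=2.4400, bond B=-115.0941.
  t=1,j=1: stock 123.2200 → up 150.3284 (V=150.3284), down 88.7184 (V=88.7184). Price 123.2200; hedge Δ=1.0000, bond B=0.0000.
  t=0,j=0: stock 101.0000 → up 123.2200 (V=123.2200), down 72.7200 (V=62.3427). Price 98.9432; hedge Δ=1.2055, bond B=-22.8115.
Check: Δ(0,0)·S0 + B(0,0) = 98.9432 = V0.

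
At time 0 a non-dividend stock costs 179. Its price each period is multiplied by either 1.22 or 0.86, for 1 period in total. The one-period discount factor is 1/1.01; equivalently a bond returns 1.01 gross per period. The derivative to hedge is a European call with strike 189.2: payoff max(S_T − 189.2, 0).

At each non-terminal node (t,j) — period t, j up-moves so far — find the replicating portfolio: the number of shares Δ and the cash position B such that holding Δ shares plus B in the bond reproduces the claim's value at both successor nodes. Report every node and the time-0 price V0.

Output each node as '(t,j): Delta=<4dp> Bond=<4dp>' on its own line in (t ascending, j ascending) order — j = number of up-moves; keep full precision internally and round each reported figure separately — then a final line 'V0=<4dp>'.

No-arbitrage ⇒ martingale measure with p* = (R−d)/(u−d) = 0.4167.
Terminal payoffs: V(1,0)=0.0000, V(1,1)=29.1800
  t=0,j=0: stock 179.0000 → up 218.3800 (V=29.1800), down 153.9400 (V=0.0000). Price 12.0380; hedge Δ=0.4528, bond B=-69.0176.
Check: Δ(0,0)·S0 + B(0,0) = 12.0380 = V0.

(0,0): Delta=0.4528 Bond=-69.0176
V0=12.0380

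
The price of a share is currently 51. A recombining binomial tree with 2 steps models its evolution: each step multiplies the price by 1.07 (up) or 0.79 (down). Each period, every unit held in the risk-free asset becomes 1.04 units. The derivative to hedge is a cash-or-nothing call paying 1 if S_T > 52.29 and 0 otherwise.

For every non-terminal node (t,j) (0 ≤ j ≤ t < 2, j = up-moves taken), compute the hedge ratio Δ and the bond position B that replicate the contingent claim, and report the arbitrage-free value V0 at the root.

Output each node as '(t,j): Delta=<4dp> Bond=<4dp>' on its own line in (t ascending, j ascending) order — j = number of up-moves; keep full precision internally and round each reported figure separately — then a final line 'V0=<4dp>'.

(0,0): Delta=0.0601 Bond=-2.3291
(1,0): Delta=0.0000 Bond=0.0000
(1,1): Delta=0.0654 Bond=-2.7129
V0=0.7371

No-arbitrage ⇒ martingale measure with p* = (R−d)/(u−d) = 0.8929.
Payoff layer (t=2): V(2,0)=0.0000, V(2,1)=0.0000, V(2,2)=1.0000
Node (1,0) S=40.2900: V=(p*·0.0000+(1−p*)·0.0000)/1.04=0.0000; Δ=(0.0000−0.0000)/(43.1103−31.8291)=0.0000; B=V−Δ·S=0.0000
Node (1,1) S=54.5700: V=(p*·1.0000+(1−p*)·0.0000)/1.04=0.8585; Δ=(1.0000−0.0000)/(58.3899−43.1103)=0.0654; B=V−Δ·S=-2.7129
Node (0,0) S=51.0000: V=(p*·0.8585+(1−p*)·0.0000)/1.04=0.7371; Δ=(0.8585−0.0000)/(54.5700−40.2900)=0.0601; B=V−Δ·S=-2.3291
Self-financing check: at every node Δ·S+B equals the discounted successor values.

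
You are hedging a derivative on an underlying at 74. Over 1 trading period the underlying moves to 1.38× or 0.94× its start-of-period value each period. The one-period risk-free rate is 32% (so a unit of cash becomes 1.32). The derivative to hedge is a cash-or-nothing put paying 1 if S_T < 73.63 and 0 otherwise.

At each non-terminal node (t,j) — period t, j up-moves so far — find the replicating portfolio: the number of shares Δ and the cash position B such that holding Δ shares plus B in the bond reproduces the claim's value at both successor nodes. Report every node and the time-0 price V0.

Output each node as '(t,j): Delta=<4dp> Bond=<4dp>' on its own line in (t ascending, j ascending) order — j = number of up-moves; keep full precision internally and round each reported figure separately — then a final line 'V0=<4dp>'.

(0,0): Delta=-0.0307 Bond=2.3760
V0=0.1033

Since d<R<u, set p* = (R−d)/(u−d) = 0.8636; price each node as the discounted p*-expectation of its children.
At expiry t=1: V(1,0)=1.0000, V(1,1)=0.0000
Node (0,0) S=74.0000: V=(p*·0.0000+(1−p*)·1.0000)/1.32=0.1033; Δ=(0.0000−1.0000)/(102.1200−69.5600)=-0.0307; B=V−Δ·S=2.3760
Check: Δ(0,0)·S0 + B(0,0) = 0.1033 = V0.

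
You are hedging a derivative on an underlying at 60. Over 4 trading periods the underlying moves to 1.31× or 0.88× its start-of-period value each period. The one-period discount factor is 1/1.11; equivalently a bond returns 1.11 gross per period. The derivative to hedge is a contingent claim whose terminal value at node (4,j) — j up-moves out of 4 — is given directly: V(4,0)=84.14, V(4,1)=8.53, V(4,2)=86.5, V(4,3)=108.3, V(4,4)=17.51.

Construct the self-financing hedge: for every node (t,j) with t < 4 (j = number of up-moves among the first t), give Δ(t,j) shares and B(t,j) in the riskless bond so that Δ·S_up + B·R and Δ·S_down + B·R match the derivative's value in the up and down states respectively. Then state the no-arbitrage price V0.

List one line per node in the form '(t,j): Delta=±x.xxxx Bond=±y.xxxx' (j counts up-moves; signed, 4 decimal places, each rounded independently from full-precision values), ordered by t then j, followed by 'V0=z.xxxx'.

Under the risk-neutral measure, an up-move has probability p* = (R−d)/(u−d) = 0.5349 and values discount at R = 1.11.
At expiry t=4: V(4,0)=84.1400, V(4,1)=8.5300, V(4,2)=86.5000, V(4,3)=108.3000, V(4,4)=17.5100
(3,0): S=40.8883. Δ = (V_up−V_dn)/(S_up−S_dn) = (8.5300−84.1400)/(53.5637−35.9817) = -4.3004. V = [p*·8.5300 + (1−p*)·84.1400]/1.11 = 39.3671. B = V − Δ·S = 215.2043.
(3,1): S=60.8678. Δ = (V_up−V_dn)/(S_up−S_dn) = (86.5000−8.5300)/(79.7369−53.5637) = 2.9790. V = [p*·86.5000 + (1−p*)·8.5300]/1.11 = 45.2567. B = V − Δ·S = -136.0689.
(3,2): S=90.6101. Δ = (V_up−V_dn)/(S_up−S_dn) = (108.3000−86.5000)/(118.6992−79.7369) = 0.5595. V = [p*·108.3000 + (1−p*)·86.5000]/1.11 = 88.4329. B = V − Δ·S = 37.7352.
(3,3): S=134.8855. Δ = (V_up−V_dn)/(S_up−S_dn) = (17.5100−108.3000)/(176.7000−118.6992) = -1.5653. V = [p*·17.5100 + (1−p*)·108.3000]/1.11 = 53.8179. B = V − Δ·S = 264.9575.
(2,0): S=46.4640. Δ = (V_up−V_dn)/(S_up−S_dn) = (45.2567−39.3671)/(60.8678−40.8883) = 0.2948. V = [p*·45.2567 + (1−p*)·39.3671]/1.11 = 38.3039. B = V − Δ·S = 24.6072.
(2,1): S=69.1680. Δ = (V_up−V_dn)/(S_up−S_dn) = (88.4329−45.2567)/(90.6101−60.8678) = 1.4517. V = [p*·88.4329 + (1−p*)·45.2567]/1.11 = 61.5774. B = V − Δ·S = -38.8324.
(2,2): S=102.9660. Δ = (V_up−V_dn)/(S_up−S_dn) = (53.8179−88.4329)/(134.8855−90.6101) = -0.7818. V = [p*·53.8179 + (1−p*)·88.4329]/1.11 = 62.9891. B = V − Δ·S = 143.4889.
(1,0): S=52.8000. Δ = (V_up−V_dn)/(S_up−S_dn) = (61.5774−38.3039)/(69.1680−46.4640) = 1.0251. V = [p*·61.5774 + (1−p*)·38.3039]/1.11 = 45.7230. B = V − Δ·S = -8.4015.
(1,1): S=78.6000. Δ = (V_up−V_dn)/(S_up−S_dn) = (62.9891−61.5774)/(102.9660−69.1680) = 0.0418. V = [p*·62.9891 + (1−p*)·61.5774]/1.11 = 56.1554. B = V − Δ·S = 52.8723.
(0,0): S=60.0000. Δ = (V_up−V_dn)/(S_up−S_dn) = (56.1554−45.7230)/(78.6000−52.8000) = 0.4044. V = [p*·56.1554 + (1−p*)·45.7230]/1.11 = 46.2190. B = V − Δ·S = 21.9576.
Self-financing check: at every node Δ·S+B equals the discounted successor values.

(0,0): Delta=0.4044 Bond=21.9576
(1,0): Delta=1.0251 Bond=-8.4015
(1,1): Delta=0.0418 Bond=52.8723
(2,0): Delta=0.2948 Bond=24.6072
(2,1): Delta=1.4517 Bond=-38.8324
(2,2): Delta=-0.7818 Bond=143.4889
(3,0): Delta=-4.3004 Bond=215.2043
(3,1): Delta=2.9790 Bond=-136.0689
(3,2): Delta=0.5595 Bond=37.7352
(3,3): Delta=-1.5653 Bond=264.9575
V0=46.2190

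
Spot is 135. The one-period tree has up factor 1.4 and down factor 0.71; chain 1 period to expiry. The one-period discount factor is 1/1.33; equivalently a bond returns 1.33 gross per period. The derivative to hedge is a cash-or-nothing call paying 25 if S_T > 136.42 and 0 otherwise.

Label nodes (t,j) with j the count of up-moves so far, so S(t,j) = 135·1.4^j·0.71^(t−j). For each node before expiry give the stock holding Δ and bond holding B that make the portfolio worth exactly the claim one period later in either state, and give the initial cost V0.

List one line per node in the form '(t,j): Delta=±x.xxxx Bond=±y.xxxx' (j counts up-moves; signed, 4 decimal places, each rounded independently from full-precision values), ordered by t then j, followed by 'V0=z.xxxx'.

(0,0): Delta=0.2684 Bond=-19.3418
V0=16.8901

Under the risk-neutral measure, an up-move has probability p* = (R−d)/(u−d) = 0.8986 and values discount at R = 1.33.
Terminal payoffs: V(1,0)=0.0000, V(1,1)=25.0000
(0,0): S=135.0000. Δ = (V_up−V_dn)/(S_up−S_dn) = (25.0000−0.0000)/(189.0000−95.8500) = 0.2684. V = [p*·25.0000 + (1−p*)·0.0000]/1.33 = 16.8901. B = V − Δ·S = -19.3418.
Check: Δ(0,0)·S0 + B(0,0) = 16.8901 = V0.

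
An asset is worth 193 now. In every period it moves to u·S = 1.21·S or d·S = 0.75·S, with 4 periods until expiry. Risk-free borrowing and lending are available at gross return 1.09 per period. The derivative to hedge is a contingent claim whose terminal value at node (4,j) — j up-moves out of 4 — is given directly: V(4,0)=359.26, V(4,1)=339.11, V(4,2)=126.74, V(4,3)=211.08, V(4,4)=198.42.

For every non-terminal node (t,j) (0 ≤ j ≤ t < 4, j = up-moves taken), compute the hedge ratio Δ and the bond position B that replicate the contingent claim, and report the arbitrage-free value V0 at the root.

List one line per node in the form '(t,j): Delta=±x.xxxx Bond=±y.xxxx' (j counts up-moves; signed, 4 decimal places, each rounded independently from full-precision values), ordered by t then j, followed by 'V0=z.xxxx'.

Since d<R<u, set p* = (R−d)/(u−d) = 0.7391; price each node as the discounted p*-expectation of its children.
Terminal payoffs: V(4,0)=359.2600, V(4,1)=339.1100, V(4,2)=126.7400, V(4,3)=211.0800, V(4,4)=198.4200
  t=3,j=0: stock 81.4219 → up 98.5205 (V=339.1100), down 61.0664 (V=359.2600). Price 315.9326; hedge Δ=-0.5380, bond B=359.7369.
  t=3,j=1: stock 131.3606 → up 158.9464 (V=126.7400), down 98.5205 (V=339.1100). Price 167.1017; hedge Δ=-3.5146, bond B=628.7756.
  t=3,j=2: stock 211.9285 → up 256.4335 (V=211.0800), down 158.9464 (V=126.7400). Price 173.4663; hedge Δ=0.8651, bond B=-9.8815.
  t=3,j=3: stock 341.9113 → up 413.7126 (V=198.4200), down 256.4335 (V=211.0800). Price 185.0666; hedge Δ=-0.0805, bond B=212.5884.
  t=2,j=0: stock 108.5625 → up 131.3606 (V=167.1017), down 81.4219 (V=315.9326). Price 188.9240; hedge Δ=-2.9803, bond B=512.4694.
  t=2,j=1: stock 175.1475 → up 211.9285 (V=173.4663), down 131.3606 (V=167.1017). Price 157.6202; hedge Δ=0.0790, bond B=143.7841.
  t=2,j=2: stock 282.5713 → up 341.9113 (V=185.0666), down 211.9285 (V=173.4663). Price 167.0096; hedge Δ=0.0892, bond B=141.7915.
  t=1,j=0: stock 144.7500 → up 175.1475 (V=157.6202), down 108.5625 (V=188.9240). Price 152.0976; hedge Δ=-0.4701, bond B=220.1494.
  t=1,j=1: stock 233.5300 → up 282.5713 (V=167.0096), down 175.1475 (V=157.6202). Price 150.9726; hedge Δ=0.0874, bond B=130.5608.
  t=0,j=0: stock 193.0000 → up 233.5300 (V=150.9726), down 144.7500 (V=152.0976). Price 138.7762; hedge Δ=-0.0127, bond B=141.2218.
Self-financing check: at every node Δ·S+B equals the discounted successor values.

(0,0): Delta=-0.0127 Bond=141.2218
(1,0): Delta=-0.4701 Bond=220.1494
(1,1): Delta=0.0874 Bond=130.5608
(2,0): Delta=-2.9803 Bond=512.4694
(2,1): Delta=0.0790 Bond=143.7841
(2,2): Delta=0.0892 Bond=141.7915
(3,0): Delta=-0.5380 Bond=359.7369
(3,1): Delta=-3.5146 Bond=628.7756
(3,2): Delta=0.8651 Bond=-9.8815
(3,3): Delta=-0.0805 Bond=212.5884
V0=138.7762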